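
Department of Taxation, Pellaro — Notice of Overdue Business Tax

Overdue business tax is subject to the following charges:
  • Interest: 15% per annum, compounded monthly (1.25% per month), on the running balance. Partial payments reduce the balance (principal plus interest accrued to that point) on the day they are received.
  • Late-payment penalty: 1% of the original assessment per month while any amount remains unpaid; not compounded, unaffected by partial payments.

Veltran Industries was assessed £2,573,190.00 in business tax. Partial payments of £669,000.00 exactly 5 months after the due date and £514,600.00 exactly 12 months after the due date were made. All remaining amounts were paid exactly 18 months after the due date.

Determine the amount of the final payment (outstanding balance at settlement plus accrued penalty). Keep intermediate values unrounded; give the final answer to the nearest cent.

£2,340,474.48

Balance at month 5: £2,573,190.0000 × (1 + 0.0125)^5 = £2,738,085.5569…
After £669,000.00 payment: £2,738,085.5569… − £669,000.00 = £2,069,085.5569…
Balance at month 12: £2,069,085.5569… × (1 + 0.0125)^7 = £2,257,062.9528…
After £514,600.00 payment: £2,257,062.9528… − £514,600.00 = £1,742,462.9528…
Balance at month 18: £1,742,462.9528… × (1 + 0.0125)^6 = £1,877,300.2781…
Penalty: 18 × 1% × £2,573,190.00 = £463,174.20
Final settlement = outstanding balance + penalty = £1,877,300.2781… + £463,174.20 = £2,340,474.48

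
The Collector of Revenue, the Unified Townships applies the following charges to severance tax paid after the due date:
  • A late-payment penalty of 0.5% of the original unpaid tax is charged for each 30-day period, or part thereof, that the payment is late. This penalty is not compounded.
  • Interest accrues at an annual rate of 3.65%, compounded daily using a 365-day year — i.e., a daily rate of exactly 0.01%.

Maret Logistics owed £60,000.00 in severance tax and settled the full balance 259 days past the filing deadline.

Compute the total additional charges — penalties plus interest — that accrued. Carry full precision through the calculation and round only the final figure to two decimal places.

£4,274.22

Penalty periods: ⌈259/30⌉ = 9; penalty = 9 × 0.5% × £60,000.00 = £2,700.00
Interest: £60,000.00 × ((1 + 0.0001)^259 − 1) = £60,000.00 × 0.02623699… = £1,574.2194…
Penalties + interest = £2,700.0000 + £1,574.2194… = £4,274.22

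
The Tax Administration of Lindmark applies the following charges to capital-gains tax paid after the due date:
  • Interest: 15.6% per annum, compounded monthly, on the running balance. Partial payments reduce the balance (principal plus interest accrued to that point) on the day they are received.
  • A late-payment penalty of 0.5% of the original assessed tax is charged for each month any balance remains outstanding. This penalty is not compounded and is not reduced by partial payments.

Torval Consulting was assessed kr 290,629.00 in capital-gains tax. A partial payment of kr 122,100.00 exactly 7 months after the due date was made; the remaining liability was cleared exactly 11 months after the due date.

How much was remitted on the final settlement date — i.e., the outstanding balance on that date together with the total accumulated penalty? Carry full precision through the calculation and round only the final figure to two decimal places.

kr 222,409.00

Monthly rate = 15.6% ÷ 12 = 1.3%
Balance at month 7: kr 290,629.0000 × (1 + 0.013)^7 = kr 318,130.3220…
After kr 122,100.00 payment: kr 318,130.3220… − kr 122,100.00 = kr 196,030.3220…
Balance at month 11: kr 196,030.3220… × (1 + 0.013)^4 = kr 206,424.4018…
Penalty: 11 × 0.5% × kr 290,629.00 = kr 15,984.60…
Final settlement = outstanding balance + penalty = kr 206,424.4018… + kr 15,984.60… = kr 222,409.00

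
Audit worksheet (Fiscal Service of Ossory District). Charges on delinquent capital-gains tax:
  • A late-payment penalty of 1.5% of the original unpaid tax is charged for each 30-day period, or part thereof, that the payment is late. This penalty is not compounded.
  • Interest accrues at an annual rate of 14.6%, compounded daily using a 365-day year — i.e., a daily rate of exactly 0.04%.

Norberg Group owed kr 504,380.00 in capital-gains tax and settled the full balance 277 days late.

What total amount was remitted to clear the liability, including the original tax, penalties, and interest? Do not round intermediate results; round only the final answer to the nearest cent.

kr 639,123.45

Penalty periods: ⌈277/30⌉ = 10; penalty = 10 × 1.5% × kr 504,380.00 = kr 75,657.00
Interest: kr 504,380.00 × ((1 + 0.0004)^277 − 1) = kr 504,380.00 × 0.11714670… = kr 59,086.4528…
Total = kr 504,380.00 + kr 75,657.0000 + kr 59,086.4528… = kr 639,123.45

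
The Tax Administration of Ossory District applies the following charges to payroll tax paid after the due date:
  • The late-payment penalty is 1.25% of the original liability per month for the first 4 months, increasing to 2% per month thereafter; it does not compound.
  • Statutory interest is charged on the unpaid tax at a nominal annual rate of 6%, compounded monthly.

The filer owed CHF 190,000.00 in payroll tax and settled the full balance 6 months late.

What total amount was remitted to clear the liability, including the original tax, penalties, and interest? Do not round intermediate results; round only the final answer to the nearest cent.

Penalty, months 1–4: 4 × 1.25% × CHF 190,000.00 = CHF 9,500.00
Penalty, months 5–6: 2 × 2% × CHF 190,000.00 = CHF 7,600.00
Interest (6%/yr ÷ 12 = 0.5%/month): CHF 190,000.00 × ((1 + 0.005)^6 − 1) = CHF 5,771.7268…
Total = CHF 190,000.00 + CHF 17,100.0000 + CHF 5,771.7268… = CHF 212,871.73

CHF 212,871.73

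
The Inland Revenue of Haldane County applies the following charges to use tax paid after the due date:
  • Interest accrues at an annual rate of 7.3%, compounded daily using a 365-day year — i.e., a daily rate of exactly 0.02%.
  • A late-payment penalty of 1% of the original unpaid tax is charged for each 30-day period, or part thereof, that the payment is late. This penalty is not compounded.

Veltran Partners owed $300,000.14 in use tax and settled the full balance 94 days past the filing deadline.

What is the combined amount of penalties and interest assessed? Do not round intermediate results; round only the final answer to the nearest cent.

Penalty periods: ⌈94/30⌉ = 4; penalty = 4 × 1% × $300,000.14 = $12,000.01…
Interest: $300,000.14 × ((1 + 0.0002)^94 − 1) = $300,000.14 × 0.01897592… = $5,692.7778…
Penalties + interest = $12,000.0056 + $5,692.7778… = $17,692.78

$17,692.78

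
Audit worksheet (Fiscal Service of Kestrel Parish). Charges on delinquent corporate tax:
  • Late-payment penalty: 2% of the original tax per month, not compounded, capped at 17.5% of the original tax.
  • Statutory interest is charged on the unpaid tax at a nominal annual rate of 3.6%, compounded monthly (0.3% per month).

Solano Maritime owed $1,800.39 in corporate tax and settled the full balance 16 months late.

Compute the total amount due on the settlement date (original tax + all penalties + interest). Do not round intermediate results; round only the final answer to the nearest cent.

Penalty (uncapped): 16 × 2% × $1,800.39 = $576.12…; cap = 17.5% × $1,800.39 = $315.07… → penalty = $315.07…
Interest: $1,800.39 × ((1 + 0.003)^16 − 1) = $1,800.39 × 0.0490953… = $88.3906…
Total = $1,800.39 + $315.0683… + $88.3906… = $2,203.85

$2,203.85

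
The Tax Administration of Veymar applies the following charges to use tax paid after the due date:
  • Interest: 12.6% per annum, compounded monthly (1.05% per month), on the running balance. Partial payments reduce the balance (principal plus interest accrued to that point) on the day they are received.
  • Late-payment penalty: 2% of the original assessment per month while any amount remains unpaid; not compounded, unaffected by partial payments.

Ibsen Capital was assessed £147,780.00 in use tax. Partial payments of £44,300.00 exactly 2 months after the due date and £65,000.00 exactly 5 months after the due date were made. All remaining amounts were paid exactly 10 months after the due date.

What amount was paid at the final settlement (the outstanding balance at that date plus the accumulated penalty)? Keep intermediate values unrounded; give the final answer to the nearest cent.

£76,961.20

Balance at month 2: £147,780.0000 × (1 + 0.0105)^2 = £150,899.6727…
After £44,300.00 payment: £150,899.6727… − £44,300.00 = £106,599.6727…
Balance at month 5: £106,599.6727… × (1 + 0.0105)^3 = £109,992.9437…
After £65,000.00 payment: £109,992.9437… − £65,000.00 = £44,992.9437…
Balance at month 10: £44,992.9437… × (1 + 0.0105)^5 = £47,405.2015…
Penalty: 10 × 2% × £147,780.00 = £29,556.00
Final settlement = outstanding balance + penalty = £47,405.2015… + £29,556.00 = £76,961.20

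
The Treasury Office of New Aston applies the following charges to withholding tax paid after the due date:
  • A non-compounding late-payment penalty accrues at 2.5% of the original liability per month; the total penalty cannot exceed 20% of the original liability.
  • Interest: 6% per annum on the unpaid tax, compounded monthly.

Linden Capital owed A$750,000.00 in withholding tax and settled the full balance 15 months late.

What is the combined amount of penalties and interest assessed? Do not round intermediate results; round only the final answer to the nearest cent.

A$208,262.05

Penalty (uncapped): 15 × 2.5% × A$750,000.00 = A$281,250.00; cap = 20% × A$750,000.00 = A$150,000.00 → penalty = A$150,000.00
Interest (6%/yr ÷ 12 = 0.5%/month): A$750,000.00 × ((1 + 0.005)^15 − 1) = A$58,262.0532…
Penalties + interest = A$150,000.0000 + A$58,262.0532… = A$208,262.05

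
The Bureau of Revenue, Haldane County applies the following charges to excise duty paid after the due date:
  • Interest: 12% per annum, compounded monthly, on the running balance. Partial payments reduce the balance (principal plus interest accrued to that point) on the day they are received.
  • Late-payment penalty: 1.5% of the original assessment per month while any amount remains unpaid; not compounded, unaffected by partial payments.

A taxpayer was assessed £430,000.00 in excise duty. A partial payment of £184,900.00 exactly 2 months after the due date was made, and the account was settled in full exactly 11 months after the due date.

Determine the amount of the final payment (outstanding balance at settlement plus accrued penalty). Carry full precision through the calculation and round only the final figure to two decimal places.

Monthly rate = 12% ÷ 12 = 1%
Balance at month 2: £430,000.0000 × (1 + 0.01)^2 = £438,643.0000
After £184,900.00 payment: £438,643.0000 − £184,900.00 = £253,743.0000
Balance at month 11: £253,743.0000 × (1 + 0.01)^9 = £277,514.9821…
Penalty: 11 × 1.5% × £430,000.00 = £70,950.00
Final settlement = outstanding balance + penalty = £277,514.9821… + £70,950.00 = £348,464.98

£348,464.98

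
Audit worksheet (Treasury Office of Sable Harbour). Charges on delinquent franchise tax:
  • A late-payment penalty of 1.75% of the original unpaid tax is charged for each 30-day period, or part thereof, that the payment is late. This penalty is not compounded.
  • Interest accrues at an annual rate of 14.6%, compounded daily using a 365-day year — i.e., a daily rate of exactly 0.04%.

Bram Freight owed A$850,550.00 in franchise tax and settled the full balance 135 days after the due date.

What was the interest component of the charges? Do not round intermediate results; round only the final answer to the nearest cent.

Interest: A$850,550.00 × ((1 + 0.0004)^135 − 1) = A$850,550.00 × 0.05547321… = A$47,182.7354…

A$47,182.74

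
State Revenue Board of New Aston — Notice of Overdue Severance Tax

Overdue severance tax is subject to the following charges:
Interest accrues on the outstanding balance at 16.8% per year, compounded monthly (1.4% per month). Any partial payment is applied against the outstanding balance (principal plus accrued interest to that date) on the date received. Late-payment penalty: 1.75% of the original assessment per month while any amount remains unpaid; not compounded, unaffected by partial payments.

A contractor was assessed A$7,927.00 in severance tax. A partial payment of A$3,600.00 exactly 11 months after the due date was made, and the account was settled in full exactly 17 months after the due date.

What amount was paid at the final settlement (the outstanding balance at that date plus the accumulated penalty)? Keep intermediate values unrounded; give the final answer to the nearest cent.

Balance at month 11: A$7,927.0000 × (1 + 0.014)^11 = A$9,236.9026…
After A$3,600.00 payment: A$9,236.9026… − A$3,600.00 = A$5,636.9026…
Balance at month 17: A$5,636.9026… × (1 + 0.014)^6 = A$6,127.2875…
Penalty: 17 × 1.75% × A$7,927.00 = A$2,358.28…
Final settlement = outstanding balance + penalty = A$6,127.2875… + A$2,358.28… = A$8,485.57

A$8,485.57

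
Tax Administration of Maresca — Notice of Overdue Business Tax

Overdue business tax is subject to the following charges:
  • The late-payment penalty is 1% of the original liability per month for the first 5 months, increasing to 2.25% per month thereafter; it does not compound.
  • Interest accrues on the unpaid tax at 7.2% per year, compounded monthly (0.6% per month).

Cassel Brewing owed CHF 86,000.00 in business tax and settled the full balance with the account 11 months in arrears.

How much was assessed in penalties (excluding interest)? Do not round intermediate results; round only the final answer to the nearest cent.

Penalty, months 1–5: 5 × 1% × CHF 86,000.00 = CHF 4,300.00
Penalty, months 6–11: 6 × 2.25% × CHF 86,000.00 = CHF 11,610.00
Total penalty = CHF 4,300.00 + CHF 11,610.00 = CHF 15,910.00

CHF 15,910.00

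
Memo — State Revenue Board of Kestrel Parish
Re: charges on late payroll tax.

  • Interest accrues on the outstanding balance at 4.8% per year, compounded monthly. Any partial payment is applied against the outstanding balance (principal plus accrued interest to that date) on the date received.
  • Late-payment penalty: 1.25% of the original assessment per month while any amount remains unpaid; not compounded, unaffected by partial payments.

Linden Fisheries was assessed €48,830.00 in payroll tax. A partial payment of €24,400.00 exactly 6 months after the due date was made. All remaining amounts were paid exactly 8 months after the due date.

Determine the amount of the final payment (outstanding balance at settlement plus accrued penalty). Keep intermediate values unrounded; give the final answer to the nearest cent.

€30,702.02

Monthly rate = 4.8% ÷ 12 = 0.4%
Balance at month 6: €48,830.0000 × (1 + 0.004)^6 = €50,013.7019…
After €24,400.00 payment: €50,013.7019… − €24,400.00 = €25,613.7019…
Balance at month 8: €25,613.7019… × (1 + 0.004)^2 = €25,819.0213…
Penalty: 8 × 1.25% × €48,830.00 = €4,883.00
Final settlement = outstanding balance + penalty = €25,819.0213… + €4,883.00 = €30,702.02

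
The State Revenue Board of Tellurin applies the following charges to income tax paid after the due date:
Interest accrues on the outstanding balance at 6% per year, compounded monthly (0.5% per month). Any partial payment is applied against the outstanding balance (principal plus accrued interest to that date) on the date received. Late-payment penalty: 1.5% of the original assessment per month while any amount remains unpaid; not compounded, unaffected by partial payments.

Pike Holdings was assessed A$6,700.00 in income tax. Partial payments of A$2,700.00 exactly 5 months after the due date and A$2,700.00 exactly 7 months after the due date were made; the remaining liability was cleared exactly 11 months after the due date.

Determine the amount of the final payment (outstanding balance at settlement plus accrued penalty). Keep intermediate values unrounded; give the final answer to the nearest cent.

Balance at month 5: A$6,700.0000 × (1 + 0.005)^5 = A$6,869.1834…
After A$2,700.00 payment: A$6,869.1834… − A$2,700.00 = A$4,169.1834…
Balance at month 7: A$4,169.1834… × (1 + 0.005)^2 = A$4,210.9795…
After A$2,700.00 payment: A$4,210.9795… − A$2,700.00 = A$1,510.9795…
Balance at month 11: A$1,510.9795… × (1 + 0.005)^4 = A$1,541.4265…
Penalty: 11 × 1.5% × A$6,700.00 = A$1,105.50
Final settlement = outstanding balance + penalty = A$1,541.4265… + A$1,105.50 = A$2,646.93

A$2,646.93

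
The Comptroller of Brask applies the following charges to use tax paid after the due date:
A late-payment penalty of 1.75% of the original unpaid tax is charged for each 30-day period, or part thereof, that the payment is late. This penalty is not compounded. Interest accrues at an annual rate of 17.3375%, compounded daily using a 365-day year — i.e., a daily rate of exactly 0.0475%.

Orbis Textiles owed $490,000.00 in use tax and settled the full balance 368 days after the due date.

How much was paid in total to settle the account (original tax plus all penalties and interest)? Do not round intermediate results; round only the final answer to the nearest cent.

$695,044.70

Penalty periods: ⌈368/30⌉ = 13; penalty = 13 × 1.75% × $490,000.00 = $111,475.00
Interest: $490,000.00 × ((1 + 0.000475)^368 − 1) = $490,000.00 × 0.19095856… = $93,569.6960…
Total = $490,000.00 + $111,475.0000 + $93,569.6960… = $695,044.70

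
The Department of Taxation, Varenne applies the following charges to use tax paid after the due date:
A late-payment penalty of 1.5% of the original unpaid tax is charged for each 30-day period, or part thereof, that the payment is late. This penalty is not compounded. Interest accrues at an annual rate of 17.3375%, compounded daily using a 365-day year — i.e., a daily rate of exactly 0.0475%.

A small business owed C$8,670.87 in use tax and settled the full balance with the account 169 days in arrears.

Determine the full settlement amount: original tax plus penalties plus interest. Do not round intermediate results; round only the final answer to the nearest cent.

Penalty periods: ⌈169/30⌉ = 6; penalty = 6 × 1.5% × C$8,670.87 = C$780.38…
Interest: C$8,670.87 × ((1 + 0.000475)^169 − 1) = C$8,670.87 × 0.08356436… = C$724.5757…
Total = C$8,670.87 + C$780.3783 + C$724.5757… = C$10,175.82

C$10,175.82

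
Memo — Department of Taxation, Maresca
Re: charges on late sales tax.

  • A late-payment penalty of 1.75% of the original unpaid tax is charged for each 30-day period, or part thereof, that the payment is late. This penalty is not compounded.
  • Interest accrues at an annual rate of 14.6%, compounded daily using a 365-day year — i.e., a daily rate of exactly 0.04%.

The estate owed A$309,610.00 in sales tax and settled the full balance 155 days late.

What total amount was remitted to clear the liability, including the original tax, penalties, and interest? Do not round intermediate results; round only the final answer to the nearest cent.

Penalty periods: ⌈155/30⌉ = 6; penalty = 6 × 1.75% × A$309,610.00 = A$32,509.05
Interest: A$309,610.00 × ((1 + 0.0004)^155 − 1) = A$309,610.00 × 0.06394916… = A$19,799.2979…
Total = A$309,610.00 + A$32,509.0500 + A$19,799.2979… = A$361,918.35

A$361,918.35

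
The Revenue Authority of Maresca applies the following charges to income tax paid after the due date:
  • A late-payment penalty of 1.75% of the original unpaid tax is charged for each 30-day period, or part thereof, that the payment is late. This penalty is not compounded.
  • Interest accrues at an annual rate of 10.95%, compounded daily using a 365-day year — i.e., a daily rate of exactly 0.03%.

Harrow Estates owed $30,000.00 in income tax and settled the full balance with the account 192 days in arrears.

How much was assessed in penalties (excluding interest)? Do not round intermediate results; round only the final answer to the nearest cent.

$3,675.00

Penalty periods: ⌈192/30⌉ = 7; penalty = 7 × 1.75% × $30,000.00 = $3,675.00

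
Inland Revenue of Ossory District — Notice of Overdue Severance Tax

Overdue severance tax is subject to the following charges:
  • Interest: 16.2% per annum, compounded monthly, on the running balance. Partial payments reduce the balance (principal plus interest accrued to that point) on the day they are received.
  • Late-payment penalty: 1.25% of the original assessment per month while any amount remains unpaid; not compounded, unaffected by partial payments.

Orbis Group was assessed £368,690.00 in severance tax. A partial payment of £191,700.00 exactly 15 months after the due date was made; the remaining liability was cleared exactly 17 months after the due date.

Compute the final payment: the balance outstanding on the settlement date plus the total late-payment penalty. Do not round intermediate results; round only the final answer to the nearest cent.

£344,525.53

Monthly rate = 16.2% ÷ 12 = 1.35%
Balance at month 15: £368,690.0000 × (1 + 0.0135)^15 = £450,835.0303…
After £191,700.00 payment: £450,835.0303… − £191,700.00 = £259,135.0303…
Balance at month 17: £259,135.0303… × (1 + 0.0135)^2 = £266,178.9035…
Penalty: 17 × 1.25% × £368,690.00 = £78,346.63…
Final settlement = outstanding balance + penalty = £266,178.9035… + £78,346.63… = £344,525.53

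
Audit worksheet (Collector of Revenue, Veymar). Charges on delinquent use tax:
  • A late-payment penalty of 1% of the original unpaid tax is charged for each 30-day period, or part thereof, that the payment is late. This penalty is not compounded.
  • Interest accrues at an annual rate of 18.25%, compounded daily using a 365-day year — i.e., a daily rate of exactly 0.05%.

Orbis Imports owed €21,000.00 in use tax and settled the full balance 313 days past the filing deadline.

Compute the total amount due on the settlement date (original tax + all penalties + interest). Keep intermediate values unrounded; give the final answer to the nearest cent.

Penalty periods: ⌈313/30⌉ = 11; penalty = 11 × 1% × €21,000.00 = €2,310.00
Interest: €21,000.00 × ((1 + 0.0005)^313 − 1) = €21,000.00 × 0.16936503… = €3,556.6655…
Total = €21,000.00 + €2,310.0000 + €3,556.6655… = €26,866.67

€26,866.67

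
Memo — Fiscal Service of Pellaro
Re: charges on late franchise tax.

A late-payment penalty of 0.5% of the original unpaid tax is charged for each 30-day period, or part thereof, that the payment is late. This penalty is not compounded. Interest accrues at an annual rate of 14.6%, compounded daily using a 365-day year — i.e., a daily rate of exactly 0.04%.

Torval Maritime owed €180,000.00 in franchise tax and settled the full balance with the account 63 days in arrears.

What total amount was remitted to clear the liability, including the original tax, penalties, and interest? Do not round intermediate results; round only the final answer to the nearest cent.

Penalty periods: ⌈63/30⌉ = 3; penalty = 3 × 0.5% × €180,000.00 = €2,700.00
Interest: €180,000.00 × ((1 + 0.0004)^63 − 1) = €180,000.00 × 0.02551504… = €4,592.7066…
Total = €180,000.00 + €2,700.0000 + €4,592.7066… = €187,292.71

€187,292.71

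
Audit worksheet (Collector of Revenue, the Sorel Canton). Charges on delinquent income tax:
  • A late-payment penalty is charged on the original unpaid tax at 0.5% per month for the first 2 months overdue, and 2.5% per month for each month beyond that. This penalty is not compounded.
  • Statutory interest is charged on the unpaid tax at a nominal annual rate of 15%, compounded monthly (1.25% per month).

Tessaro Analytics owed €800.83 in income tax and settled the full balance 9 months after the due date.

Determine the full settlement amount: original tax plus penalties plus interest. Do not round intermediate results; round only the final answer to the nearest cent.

€1,043.72

Penalty, months 1–2: 2 × 0.5% × €800.83 = €8.01…
Penalty, months 3–9: 7 × 2.5% × €800.83 = €140.15…
Interest: €800.83 × ((1 + 0.0125)^9 − 1) = €800.83 × 0.1182922… = €94.7319…
Total = €800.83 + €148.1536… + €94.7319… = €1,043.72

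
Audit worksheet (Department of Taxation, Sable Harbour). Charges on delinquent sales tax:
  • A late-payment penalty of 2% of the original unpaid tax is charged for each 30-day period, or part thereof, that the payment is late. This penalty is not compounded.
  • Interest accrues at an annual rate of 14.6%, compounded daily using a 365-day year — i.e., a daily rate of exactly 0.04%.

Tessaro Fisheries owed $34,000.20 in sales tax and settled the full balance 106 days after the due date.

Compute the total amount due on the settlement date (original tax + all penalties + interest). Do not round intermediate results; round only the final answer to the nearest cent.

Penalty periods: ⌈106/30⌉ = 4; penalty = 4 × 2% × $34,000.20 = $2,720.02…
Interest: $34,000.20 × ((1 + 0.0004)^106 − 1) = $34,000.20 × 0.04330288… = $1,472.3064…
Total = $34,000.20 + $2,720.0160 + $1,472.3064… = $38,192.52

$38,192.52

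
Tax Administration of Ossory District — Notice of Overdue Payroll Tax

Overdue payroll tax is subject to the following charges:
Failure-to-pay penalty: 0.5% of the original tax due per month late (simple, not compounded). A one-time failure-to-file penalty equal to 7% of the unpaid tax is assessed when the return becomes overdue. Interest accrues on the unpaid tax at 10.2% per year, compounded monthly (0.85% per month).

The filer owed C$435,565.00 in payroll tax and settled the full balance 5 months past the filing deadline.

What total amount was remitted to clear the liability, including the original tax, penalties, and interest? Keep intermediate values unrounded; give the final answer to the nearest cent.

Failure-to-file penalty: 7% × C$435,565.00 = C$30,489.55
Failure-to-pay penalty: 5 × 0.5% × C$435,565.00 = C$10,889.13…
Interest: C$435,565.00 × ((1 + 0.0085)^5 − 1) = C$435,565.00 × 0.0432287… = C$18,828.8945…
Total = C$435,565.00 + C$41,378.6750 + C$18,828.8945… = C$495,772.57

C$495,772.57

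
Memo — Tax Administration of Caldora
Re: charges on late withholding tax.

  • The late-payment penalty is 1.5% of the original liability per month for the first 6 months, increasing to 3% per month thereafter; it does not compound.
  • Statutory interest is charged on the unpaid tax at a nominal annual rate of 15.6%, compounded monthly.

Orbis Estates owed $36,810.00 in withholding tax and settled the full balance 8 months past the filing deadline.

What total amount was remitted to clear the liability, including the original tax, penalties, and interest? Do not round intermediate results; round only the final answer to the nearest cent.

$46,338.53

Penalty, months 1–6: 6 × 1.5% × $36,810.00 = $3,312.90
Penalty, months 7–8: 2 × 3% × $36,810.00 = $2,208.60
Interest (15.6%/yr ÷ 12 = 1.3%/month): $36,810.00 × ((1 + 0.013)^8 − 1) = $4,007.0281…
Total = $36,810.00 + $5,521.5000 + $4,007.0281… = $46,338.53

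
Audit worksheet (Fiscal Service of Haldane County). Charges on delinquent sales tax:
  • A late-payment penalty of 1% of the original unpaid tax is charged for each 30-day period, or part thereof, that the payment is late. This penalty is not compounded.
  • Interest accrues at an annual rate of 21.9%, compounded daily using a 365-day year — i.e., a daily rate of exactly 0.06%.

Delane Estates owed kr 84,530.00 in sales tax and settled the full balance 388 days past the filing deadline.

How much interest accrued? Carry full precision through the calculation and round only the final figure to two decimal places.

Interest: kr 84,530.00 × ((1 + 0.0006)^388 − 1) = kr 84,530.00 × 0.26204092… = kr 22,150.3189…

kr 22,150.32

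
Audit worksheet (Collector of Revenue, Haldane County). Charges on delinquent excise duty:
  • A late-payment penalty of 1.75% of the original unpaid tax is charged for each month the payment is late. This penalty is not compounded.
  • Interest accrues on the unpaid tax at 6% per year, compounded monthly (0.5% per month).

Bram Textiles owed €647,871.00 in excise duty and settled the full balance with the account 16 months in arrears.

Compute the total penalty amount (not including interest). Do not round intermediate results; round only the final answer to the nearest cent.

Late-payment penalty = 1.75% × €647,871.00 × 16 mo = €181,403.88

€181,403.88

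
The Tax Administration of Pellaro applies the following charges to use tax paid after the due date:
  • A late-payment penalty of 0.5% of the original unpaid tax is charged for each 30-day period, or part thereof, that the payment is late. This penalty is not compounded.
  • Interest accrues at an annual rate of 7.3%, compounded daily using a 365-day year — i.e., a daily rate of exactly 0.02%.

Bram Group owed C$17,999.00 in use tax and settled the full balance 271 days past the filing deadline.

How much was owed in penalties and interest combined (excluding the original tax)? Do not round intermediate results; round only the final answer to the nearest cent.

Penalty periods: ⌈271/30⌉ = 10; penalty = 10 × 0.5% × C$17,999.00 = C$899.95
Interest: C$17,999.00 × ((1 + 0.0002)^271 − 1) = C$17,999.00 × 0.05569000… = C$1,002.3643…
Penalties + interest = C$899.9500 + C$1,002.3643… = C$1,902.31

C$1,902.31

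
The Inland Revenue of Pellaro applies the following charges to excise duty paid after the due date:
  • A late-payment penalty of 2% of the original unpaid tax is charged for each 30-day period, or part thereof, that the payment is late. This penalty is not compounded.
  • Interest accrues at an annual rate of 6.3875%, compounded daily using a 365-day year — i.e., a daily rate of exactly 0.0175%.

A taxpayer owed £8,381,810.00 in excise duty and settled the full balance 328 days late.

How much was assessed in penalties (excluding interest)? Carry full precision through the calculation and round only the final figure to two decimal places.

Penalty periods: ⌈328/30⌉ = 11; penalty = 11 × 2% × £8,381,810.00 = £1,843,998.20

£1,843,998.20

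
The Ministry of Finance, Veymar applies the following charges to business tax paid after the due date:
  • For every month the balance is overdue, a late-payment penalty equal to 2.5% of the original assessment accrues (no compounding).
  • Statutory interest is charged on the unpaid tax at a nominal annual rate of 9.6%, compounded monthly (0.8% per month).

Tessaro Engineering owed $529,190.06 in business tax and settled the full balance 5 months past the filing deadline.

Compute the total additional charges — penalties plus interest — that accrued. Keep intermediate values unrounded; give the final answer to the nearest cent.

Late-payment penalty: 5 × 2.5% × $529,190.06 = $66,148.76…
Interest: $529,190.06 × ((1 + 0.008)^5 − 1) = $529,190.06 × 0.0406451… = $21,509.0043…
Penalties + interest = $66,148.7575 + $21,509.0043… = $87,657.76

$87,657.76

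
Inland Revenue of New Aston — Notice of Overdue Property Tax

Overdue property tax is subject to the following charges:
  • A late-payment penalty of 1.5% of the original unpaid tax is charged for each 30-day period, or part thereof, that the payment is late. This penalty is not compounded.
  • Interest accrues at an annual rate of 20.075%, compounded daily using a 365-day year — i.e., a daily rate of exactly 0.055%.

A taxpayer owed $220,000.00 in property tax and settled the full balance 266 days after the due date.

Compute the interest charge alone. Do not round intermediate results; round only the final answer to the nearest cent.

$34,649.31

Interest: $220,000.00 × ((1 + 0.00055)^266 − 1) = $220,000.00 × 0.15749685… = $34,649.3061…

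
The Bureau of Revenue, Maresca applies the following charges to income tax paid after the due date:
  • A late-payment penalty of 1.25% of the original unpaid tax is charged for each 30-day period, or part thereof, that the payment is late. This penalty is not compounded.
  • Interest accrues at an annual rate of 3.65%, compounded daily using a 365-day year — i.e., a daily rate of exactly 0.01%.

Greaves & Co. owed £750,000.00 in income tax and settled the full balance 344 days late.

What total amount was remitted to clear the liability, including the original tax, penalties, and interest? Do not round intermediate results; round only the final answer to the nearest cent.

Penalty periods: ⌈344/30⌉ = 12; penalty = 12 × 1.25% × £750,000.00 = £112,500.00
Interest: £750,000.00 × ((1 + 0.0001)^344 − 1) = £750,000.00 × 0.03499674… = £26,247.5575…
Total = £750,000.00 + £112,500.0000 + £26,247.5575… = £888,747.56

£888,747.56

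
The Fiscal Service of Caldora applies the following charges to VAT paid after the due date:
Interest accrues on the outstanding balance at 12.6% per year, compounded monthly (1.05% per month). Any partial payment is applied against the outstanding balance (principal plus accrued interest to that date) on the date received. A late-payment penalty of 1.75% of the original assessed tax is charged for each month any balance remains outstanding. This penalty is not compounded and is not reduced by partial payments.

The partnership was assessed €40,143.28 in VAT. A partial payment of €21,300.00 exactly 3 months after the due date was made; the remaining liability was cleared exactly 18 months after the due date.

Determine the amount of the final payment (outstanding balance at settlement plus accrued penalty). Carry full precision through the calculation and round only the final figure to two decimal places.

€36,179.19

Balance at month 3: €40,143.2800 × (1 + 0.0105)^3 = €41,421.1172…
After €21,300.00 payment: €41,421.1172… − €21,300.00 = €20,121.1172…
Balance at month 18: €20,121.1172… × (1 + 0.0105)^15 = €23,534.0601…
Penalty: 18 × 1.75% × €40,143.28 = €12,645.13…
Final settlement = outstanding balance + penalty = €23,534.0601… + €12,645.13… = €36,179.19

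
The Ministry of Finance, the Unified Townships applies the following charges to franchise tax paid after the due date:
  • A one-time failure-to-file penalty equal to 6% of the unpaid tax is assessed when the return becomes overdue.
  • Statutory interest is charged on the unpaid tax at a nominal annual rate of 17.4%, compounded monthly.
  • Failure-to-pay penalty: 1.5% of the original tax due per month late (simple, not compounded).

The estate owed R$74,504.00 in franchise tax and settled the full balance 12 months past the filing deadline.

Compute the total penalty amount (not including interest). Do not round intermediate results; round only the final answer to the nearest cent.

R$17,880.96

Failure-to-file penalty: 6% × R$74,504.00 = R$4,470.24
Failure-to-pay penalty: 12 × 1.5% × R$74,504.00 = R$13,410.72
Total penalty = R$4,470.24 + R$13,410.72 = R$17,880.96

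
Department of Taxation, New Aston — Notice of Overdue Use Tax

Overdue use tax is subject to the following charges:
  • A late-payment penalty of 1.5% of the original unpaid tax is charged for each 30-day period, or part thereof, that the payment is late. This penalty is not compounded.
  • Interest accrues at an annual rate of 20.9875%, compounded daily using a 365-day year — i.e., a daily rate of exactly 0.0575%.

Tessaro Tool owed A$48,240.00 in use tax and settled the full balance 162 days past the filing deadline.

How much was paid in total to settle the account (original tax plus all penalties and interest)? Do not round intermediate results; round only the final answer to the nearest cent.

A$57,289.68

Penalty periods: ⌈162/30⌉ = 6; penalty = 6 × 1.5% × A$48,240.00 = A$4,341.60
Interest: A$48,240.00 × ((1 + 0.000575)^162 − 1) = A$48,240.00 × 0.09759698… = A$4,708.0785…
Total = A$48,240.00 + A$4,341.6000 + A$4,708.0785… = A$57,289.68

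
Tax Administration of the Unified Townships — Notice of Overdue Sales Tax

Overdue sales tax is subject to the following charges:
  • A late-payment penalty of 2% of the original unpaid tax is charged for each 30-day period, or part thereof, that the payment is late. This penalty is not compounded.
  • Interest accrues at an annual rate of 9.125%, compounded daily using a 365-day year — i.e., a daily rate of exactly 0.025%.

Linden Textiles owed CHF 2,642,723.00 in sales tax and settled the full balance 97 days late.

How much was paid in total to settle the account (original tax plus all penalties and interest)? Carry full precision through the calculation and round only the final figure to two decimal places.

Penalty periods: ⌈97/30⌉ = 4; penalty = 4 × 2% × CHF 2,642,723.00 = CHF 211,417.84
Interest: CHF 2,642,723.00 × ((1 + 0.00025)^97 − 1) = CHF 2,642,723.00 × 0.02454332… = CHF 64,861.1893…
Total = CHF 2,642,723.00 + CHF 211,417.8400 + CHF 64,861.1893… = CHF 2,919,002.03

CHF 2,919,002.03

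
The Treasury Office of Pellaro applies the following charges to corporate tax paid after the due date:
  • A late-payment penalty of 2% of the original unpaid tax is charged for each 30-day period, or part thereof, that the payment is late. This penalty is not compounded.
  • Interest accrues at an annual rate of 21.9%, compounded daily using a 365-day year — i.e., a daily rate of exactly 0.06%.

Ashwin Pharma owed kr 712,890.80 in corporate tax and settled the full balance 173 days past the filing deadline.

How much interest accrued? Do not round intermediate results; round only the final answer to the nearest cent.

kr 77,950.35

Interest: kr 712,890.80 × ((1 + 0.0006)^173 − 1) = kr 712,890.80 × 0.10934403… = kr 77,950.3497…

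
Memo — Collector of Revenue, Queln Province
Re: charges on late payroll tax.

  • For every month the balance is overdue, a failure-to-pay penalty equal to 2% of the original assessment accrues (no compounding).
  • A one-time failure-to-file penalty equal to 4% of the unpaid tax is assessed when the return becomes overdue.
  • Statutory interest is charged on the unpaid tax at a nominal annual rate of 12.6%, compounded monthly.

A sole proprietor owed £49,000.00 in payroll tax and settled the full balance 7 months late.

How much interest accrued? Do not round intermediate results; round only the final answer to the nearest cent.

Interest (12.6%/yr ÷ 12 = 1.05%/month): £49,000.00 × ((1 + 0.0105)^7 − 1) = £3,716.9536…

£3,716.95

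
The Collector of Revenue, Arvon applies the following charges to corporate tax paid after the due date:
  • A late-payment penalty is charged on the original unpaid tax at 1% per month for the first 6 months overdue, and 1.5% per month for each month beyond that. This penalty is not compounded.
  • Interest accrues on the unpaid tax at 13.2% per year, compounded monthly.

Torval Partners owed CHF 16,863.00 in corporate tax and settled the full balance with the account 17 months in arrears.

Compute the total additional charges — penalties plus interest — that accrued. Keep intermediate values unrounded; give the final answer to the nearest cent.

Penalty, months 1–6: 6 × 1% × CHF 16,863.00 = CHF 1,011.78
Penalty, months 7–17: 11 × 1.5% × CHF 16,863.00 = CHF 2,782.40…
Interest (13.2%/yr ÷ 12 = 1.1%/month): CHF 16,863.00 × ((1 + 0.011)^17 − 1) = CHF 3,446.7457…
Penalties + interest = CHF 3,794.1750 + CHF 3,446.7457… = CHF 7,240.92

CHF 7,240.92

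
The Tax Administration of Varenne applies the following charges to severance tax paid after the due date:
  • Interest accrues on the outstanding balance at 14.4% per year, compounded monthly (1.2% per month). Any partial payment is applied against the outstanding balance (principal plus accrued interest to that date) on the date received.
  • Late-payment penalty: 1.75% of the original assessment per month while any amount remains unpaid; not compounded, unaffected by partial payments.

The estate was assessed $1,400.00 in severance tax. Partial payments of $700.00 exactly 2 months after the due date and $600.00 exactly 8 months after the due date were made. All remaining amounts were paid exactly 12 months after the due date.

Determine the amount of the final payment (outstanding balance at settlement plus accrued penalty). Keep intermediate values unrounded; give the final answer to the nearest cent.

$491.45

Balance at month 2: $1,400.0000 × (1 + 0.012)^2 = $1,433.8016
After $700.00 payment: $1,433.8016 − $700.00 = $733.8016
Balance at month 8: $733.8016 × (1 + 0.012)^6 = $788.2459…
After $600.00 payment: $788.2459… − $600.00 = $188.2459…
Balance at month 12: $188.2459… × (1 + 0.012)^4 = $197.4457…
Penalty: 12 × 1.75% × $1,400.00 = $294.00
Final settlement = outstanding balance + penalty = $197.4457… + $294.00 = $491.45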